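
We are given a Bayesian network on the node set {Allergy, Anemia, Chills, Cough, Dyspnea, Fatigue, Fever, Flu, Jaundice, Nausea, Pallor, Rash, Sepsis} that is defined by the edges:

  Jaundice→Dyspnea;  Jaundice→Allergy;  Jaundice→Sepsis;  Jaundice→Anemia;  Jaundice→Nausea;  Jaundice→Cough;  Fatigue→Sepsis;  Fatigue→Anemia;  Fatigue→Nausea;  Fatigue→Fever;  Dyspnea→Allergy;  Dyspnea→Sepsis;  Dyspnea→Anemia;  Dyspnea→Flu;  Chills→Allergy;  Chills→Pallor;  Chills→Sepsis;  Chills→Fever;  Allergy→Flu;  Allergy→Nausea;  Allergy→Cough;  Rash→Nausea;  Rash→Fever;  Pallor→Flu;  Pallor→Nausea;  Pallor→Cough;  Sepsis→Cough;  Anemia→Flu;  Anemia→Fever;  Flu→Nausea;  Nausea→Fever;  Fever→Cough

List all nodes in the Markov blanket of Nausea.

By definition, MB(Nausea) is built from Nausea's parents, Nausea's children, and the co-parents of Nausea.
Parents of Nausea: Allergy, Fatigue, Flu, Jaundice, Pallor, Rash.
Children of Nausea: Fever.
Co-parents of Nausea (other parents of its children):
  Fever: Anemia, Chills, Fatigue, Rash
Taking the union gives {Allergy, Anemia, Chills, Fatigue, Fever, Flu, Jaundice, Pallor, Rash}.

{Allergy, Anemia, Chills, Fatigue, Fever, Flu, Jaundice, Pallor, Rash}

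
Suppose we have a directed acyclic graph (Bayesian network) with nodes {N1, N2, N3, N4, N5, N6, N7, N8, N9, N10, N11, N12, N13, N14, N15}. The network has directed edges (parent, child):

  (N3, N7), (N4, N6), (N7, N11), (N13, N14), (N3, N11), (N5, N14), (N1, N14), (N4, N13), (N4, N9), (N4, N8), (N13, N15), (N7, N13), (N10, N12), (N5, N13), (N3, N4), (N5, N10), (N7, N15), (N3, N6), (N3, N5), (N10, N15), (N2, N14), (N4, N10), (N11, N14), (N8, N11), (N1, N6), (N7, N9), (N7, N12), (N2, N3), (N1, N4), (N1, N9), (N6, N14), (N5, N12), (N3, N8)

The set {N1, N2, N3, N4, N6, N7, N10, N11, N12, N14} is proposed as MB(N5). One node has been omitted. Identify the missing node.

Recall MB(v) = parents ∪ children ∪ spouses, where spouses are the other parents of v's children.
N5's parents: N3.
Ch(N5) = {N10, N12, N13, N14}.
Parents of each child, excluding N5:
  N10: N4
  N12: N7, N10
  N13: N4, N7
  N14: N1, N2, N6, N11, N13
MB(N5) = {N1, N2, N3, N4, N6, N7, N10, N11, N12, N13, N14}.
Comparing with the claimed set, N13 is missing.

N13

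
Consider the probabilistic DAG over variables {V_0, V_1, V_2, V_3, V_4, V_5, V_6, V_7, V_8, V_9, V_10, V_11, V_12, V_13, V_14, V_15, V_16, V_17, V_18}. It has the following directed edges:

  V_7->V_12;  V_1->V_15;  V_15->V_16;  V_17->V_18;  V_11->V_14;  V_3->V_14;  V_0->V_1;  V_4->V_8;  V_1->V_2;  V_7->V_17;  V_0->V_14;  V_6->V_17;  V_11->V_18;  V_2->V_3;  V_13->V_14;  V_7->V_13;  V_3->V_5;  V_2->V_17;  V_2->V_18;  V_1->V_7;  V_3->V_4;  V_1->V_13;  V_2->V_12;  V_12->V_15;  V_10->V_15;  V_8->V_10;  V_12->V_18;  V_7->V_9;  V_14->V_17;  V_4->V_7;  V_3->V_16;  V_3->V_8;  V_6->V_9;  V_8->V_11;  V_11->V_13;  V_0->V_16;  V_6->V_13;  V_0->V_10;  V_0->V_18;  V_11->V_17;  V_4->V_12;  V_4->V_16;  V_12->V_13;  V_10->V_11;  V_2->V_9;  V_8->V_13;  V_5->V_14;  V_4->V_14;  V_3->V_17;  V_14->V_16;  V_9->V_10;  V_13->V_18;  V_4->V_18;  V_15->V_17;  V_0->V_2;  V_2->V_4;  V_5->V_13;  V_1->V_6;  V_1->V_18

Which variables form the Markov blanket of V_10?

Recall MB(v) = parents ∪ children ∪ spouses, where spouses are the other parents of v's children.
Ch(V_10) = {V_11, V_15}.
V_10 has parents V_0, V_8, V_9.
Co-parents of V_10 (other parents of its children):
  V_11: V_8
  V_15: V_1, V_12
MB(V_10) = {V_0, V_1, V_8, V_9, V_11, V_12, V_15}.

{V_0, V_1, V_8, V_9, V_11, V_12, V_15}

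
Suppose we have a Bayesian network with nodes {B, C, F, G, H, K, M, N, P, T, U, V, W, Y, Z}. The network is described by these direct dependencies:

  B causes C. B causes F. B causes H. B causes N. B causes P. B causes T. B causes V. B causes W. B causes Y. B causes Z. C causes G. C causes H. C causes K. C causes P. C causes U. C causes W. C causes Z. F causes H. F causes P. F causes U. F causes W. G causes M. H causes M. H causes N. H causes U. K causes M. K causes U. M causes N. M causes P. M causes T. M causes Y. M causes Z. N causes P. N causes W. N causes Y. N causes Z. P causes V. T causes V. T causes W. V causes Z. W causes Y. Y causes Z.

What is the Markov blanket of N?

{B, C, F, H, M, P, T, V, W, Y, Z}

N's parents: B, H, M.
N's children: P, W, Y, Z.
Parents of each child, excluding N:
  P also has parents B, C, F, M.
  W's other parents are B, C, F, T.
  Y's other parents are B, M, W.
  Z also has parents B, C, M, V, Y.
So the Markov blanket of N is {B, C, F, H, M, P, T, V, W, Y, Z}.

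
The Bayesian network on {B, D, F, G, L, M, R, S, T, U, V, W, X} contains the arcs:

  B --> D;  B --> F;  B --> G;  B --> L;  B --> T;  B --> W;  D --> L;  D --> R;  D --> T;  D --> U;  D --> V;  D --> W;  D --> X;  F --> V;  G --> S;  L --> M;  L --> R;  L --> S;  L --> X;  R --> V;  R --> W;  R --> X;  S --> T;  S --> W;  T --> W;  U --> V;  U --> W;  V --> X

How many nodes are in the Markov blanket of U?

8

The Markov blanket of a node is its parents, its children, and the other parents of its children.
U's children: V, W.
U's parents: D.
Other parents of U's children:
  parents(V) \ {U} = {D, F, R}.
  W's other parents are B, D, R, S, T.
MB(U) = {B, D, F, R, S, T, V, W}, which has 8 nodes.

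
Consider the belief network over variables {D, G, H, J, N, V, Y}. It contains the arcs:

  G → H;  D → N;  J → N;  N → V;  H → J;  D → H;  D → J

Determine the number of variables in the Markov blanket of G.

2

Parents of G: none.
G has child H.
For each child, the remaining parents (spouses of G):
  H: D
MB(G) = {D, H}, which has 2 nodes.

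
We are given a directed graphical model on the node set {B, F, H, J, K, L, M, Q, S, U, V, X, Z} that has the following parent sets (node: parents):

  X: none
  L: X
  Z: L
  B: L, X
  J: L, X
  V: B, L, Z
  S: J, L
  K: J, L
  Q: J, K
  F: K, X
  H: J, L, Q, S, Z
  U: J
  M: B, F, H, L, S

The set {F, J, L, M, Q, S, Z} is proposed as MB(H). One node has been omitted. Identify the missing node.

By definition, MB(H) is built from H's parents, H's children, and the co-parents of H.
H has child M.
H has parents J, L, Q, S, Z.
Co-parents of H (other parents of its children):
  M also has parents B, F, L, S.
MB(H) = {B, F, J, L, M, Q, S, Z}.
Comparing with the claimed set, B is missing.

B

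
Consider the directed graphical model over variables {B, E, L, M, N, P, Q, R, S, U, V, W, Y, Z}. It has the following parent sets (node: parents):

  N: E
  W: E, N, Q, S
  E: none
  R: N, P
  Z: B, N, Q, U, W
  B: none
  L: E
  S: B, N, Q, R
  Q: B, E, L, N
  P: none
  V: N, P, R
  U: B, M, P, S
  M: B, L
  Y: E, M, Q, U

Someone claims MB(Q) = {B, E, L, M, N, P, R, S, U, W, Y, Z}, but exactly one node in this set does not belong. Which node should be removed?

The Markov blanket of a node is its parents, its children, and the other parents of its children.
Q has parents B, E, L, N.
Q has children S, W, Y, Z.
Parents of each child, excluding Q:
  S's other parents are B, N, R.
  parents(W) \ {Q} = {E, N, S}.
  parents(Y) \ {Q} = {E, M, U}.
  parents(Z) \ {Q} = {B, N, U, W}.
MB(Q) = {B, E, L, M, N, R, S, U, W, Y, Z}.
P is neither a parent, child, nor co-parent of Q, so it does not belong.

P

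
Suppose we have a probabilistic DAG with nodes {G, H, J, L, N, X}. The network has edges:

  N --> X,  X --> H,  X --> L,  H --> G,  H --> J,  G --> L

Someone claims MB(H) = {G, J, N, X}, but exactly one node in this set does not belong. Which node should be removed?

N

H's children: G, J.
Parents of H: X.
Parents of each child, excluding H:
  G: no additional parents.
  J: no additional parents.
MB(H) = {G, J, X}.
N is neither a parent, child, nor co-parent of H, so it does not belong.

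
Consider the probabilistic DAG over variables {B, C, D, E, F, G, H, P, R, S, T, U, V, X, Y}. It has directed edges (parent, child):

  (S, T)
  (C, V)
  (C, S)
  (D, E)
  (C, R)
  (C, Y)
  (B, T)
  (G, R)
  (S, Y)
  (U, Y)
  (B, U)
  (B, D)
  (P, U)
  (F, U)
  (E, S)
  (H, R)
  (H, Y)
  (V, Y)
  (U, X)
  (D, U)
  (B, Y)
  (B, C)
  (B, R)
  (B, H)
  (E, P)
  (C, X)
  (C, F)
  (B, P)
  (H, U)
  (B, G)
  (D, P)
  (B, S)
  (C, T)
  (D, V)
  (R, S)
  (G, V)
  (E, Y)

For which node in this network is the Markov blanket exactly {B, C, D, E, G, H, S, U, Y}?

The target node must have every member of {B, C, D, E, G, H, S, U, Y} as a parent, child, or co-parent, and no others.
Parents of V: C, D, G; children: Y; co-parents: B, C, E, H, S, U.
These exactly cover the given set, so the node is V.

V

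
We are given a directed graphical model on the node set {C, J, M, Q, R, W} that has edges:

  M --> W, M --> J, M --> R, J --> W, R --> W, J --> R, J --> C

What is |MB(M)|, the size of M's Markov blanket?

3

The Markov blanket of a node is its parents, its children, and the other parents of its children.
Children of M: J, R, W.
Pa(M) = {}.
For each child, the remaining parents (spouses of M):
  J has no other parent.
  parents(R) \ {M} = {J}.
  parents(W) \ {M} = {J, R}.
MB(M) = {J, R, W}, which has 3 nodes.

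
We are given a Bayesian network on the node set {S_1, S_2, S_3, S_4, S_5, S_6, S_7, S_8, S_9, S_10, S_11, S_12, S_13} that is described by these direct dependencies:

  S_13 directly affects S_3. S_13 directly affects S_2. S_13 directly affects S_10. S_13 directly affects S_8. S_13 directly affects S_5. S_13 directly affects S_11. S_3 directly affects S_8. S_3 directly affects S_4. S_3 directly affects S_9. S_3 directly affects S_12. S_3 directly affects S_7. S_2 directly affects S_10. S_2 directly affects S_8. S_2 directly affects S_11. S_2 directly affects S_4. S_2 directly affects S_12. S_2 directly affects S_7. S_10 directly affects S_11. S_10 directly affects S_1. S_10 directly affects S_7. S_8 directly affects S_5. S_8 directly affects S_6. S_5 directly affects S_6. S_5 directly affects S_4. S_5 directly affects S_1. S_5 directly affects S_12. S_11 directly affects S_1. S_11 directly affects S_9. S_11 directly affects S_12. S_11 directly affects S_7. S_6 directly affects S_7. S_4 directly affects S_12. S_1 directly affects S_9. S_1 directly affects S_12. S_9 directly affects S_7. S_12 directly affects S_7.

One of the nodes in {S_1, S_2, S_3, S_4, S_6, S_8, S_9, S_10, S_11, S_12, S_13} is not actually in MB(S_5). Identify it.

S_9

By definition, MB(S_5) is built from S_5's parents, S_5's children, and the co-parents of S_5.
S_5's parents: S_8, S_13.
Ch(S_5) = {S_1, S_4, S_6, S_12}.
Co-parents of S_5 (other parents of its children):
  S_6: S_8
  S_4: S_2, S_3
  S_1: S_10, S_11
  S_12: S_1, S_2, S_3, S_4, S_11
MB(S_5) = {S_1, S_2, S_3, S_4, S_6, S_8, S_10, S_11, S_12, S_13}.
S_9 is neither a parent, child, nor co-parent of S_5, so it does not belong.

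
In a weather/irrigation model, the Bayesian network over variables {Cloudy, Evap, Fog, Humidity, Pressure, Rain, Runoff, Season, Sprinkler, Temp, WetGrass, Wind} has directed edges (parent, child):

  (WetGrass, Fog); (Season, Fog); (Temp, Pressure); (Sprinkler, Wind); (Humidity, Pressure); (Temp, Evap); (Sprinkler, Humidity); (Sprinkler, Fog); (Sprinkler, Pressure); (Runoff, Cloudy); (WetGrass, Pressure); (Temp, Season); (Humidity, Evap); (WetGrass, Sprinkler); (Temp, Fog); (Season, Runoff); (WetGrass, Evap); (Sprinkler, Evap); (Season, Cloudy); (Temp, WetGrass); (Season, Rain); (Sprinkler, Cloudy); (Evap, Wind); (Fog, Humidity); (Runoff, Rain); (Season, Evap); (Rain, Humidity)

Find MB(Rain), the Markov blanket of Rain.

{Fog, Humidity, Runoff, Season, Sprinkler}

Rain's children: Humidity.
Pa(Rain) = {Runoff, Season}.
Other parents of Rain's children:
  Humidity: Fog, Sprinkler
MB(Rain) = {Fog, Humidity, Runoff, Season, Sprinkler}.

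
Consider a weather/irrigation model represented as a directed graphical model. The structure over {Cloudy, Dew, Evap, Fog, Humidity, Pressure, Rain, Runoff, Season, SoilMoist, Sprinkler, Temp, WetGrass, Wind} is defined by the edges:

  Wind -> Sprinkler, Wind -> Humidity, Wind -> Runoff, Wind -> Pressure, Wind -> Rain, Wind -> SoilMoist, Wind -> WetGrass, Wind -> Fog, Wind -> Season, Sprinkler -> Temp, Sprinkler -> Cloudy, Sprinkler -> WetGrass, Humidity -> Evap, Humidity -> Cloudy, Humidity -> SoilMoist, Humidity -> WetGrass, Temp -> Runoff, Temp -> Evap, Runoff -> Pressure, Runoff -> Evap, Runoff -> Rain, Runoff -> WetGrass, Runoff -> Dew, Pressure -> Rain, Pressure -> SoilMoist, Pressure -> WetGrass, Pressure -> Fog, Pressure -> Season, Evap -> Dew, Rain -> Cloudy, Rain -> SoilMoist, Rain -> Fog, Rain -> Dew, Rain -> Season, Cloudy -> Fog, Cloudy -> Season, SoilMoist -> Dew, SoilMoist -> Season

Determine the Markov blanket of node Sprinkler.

Recall MB(v) = parents ∪ children ∪ spouses, where spouses are the other parents of v's children.
Sprinkler's children: Cloudy, Temp, WetGrass.
Sprinkler's parents: Wind.
Parents of each child, excluding Sprinkler:
  Temp: no additional parents.
  Cloudy also has parents Humidity, Rain.
  parents(WetGrass) \ {Sprinkler} = {Humidity, Pressure, Runoff, Wind}.
MB(Sprinkler) = {Cloudy, Humidity, Pressure, Rain, Runoff, Temp, WetGrass, Wind}.

{Cloudy, Humidity, Pressure, Rain, Runoff, Temp, WetGrass, Wind}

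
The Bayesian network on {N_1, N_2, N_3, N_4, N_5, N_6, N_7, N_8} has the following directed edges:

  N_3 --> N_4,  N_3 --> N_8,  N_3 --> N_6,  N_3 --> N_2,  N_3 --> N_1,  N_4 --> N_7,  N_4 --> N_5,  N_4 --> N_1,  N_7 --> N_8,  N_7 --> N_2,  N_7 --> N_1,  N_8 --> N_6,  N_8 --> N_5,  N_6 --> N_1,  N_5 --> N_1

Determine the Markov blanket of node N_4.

{N_1, N_3, N_5, N_6, N_7, N_8}

A node's Markov blanket = Pa ∪ Ch ∪ (parents of Ch other than the node itself).
N_4's parents: N_3.
N_4 has children N_1, N_5, N_7.
Co-parents of N_4 (other parents of its children):
  N_7: no additional parents.
  N_5's other parent is N_8.
  parents(N_1) \ {N_4} = {N_3, N_5, N_6, N_7}.
So the Markov blanket of N_4 is {N_1, N_3, N_5, N_6, N_7, N_8}.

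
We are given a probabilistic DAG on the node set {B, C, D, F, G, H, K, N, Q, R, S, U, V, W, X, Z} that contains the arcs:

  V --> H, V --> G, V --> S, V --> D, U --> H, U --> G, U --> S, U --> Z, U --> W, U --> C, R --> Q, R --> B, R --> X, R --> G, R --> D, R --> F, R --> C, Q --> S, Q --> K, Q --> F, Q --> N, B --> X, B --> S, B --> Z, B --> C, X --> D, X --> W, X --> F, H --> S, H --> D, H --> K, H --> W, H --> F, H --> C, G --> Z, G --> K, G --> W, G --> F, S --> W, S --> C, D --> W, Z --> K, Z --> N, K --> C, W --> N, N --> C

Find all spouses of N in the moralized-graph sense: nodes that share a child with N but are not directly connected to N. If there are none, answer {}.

Children of N: C.
  parents(C) \ {N} = {B, H, K, R, S, U}.
Excluding nodes already adjacent to N (C, Q, W, Z), the co-parent-only contribution is {B, H, K, R, S, U}.

{B, H, K, R, S, U}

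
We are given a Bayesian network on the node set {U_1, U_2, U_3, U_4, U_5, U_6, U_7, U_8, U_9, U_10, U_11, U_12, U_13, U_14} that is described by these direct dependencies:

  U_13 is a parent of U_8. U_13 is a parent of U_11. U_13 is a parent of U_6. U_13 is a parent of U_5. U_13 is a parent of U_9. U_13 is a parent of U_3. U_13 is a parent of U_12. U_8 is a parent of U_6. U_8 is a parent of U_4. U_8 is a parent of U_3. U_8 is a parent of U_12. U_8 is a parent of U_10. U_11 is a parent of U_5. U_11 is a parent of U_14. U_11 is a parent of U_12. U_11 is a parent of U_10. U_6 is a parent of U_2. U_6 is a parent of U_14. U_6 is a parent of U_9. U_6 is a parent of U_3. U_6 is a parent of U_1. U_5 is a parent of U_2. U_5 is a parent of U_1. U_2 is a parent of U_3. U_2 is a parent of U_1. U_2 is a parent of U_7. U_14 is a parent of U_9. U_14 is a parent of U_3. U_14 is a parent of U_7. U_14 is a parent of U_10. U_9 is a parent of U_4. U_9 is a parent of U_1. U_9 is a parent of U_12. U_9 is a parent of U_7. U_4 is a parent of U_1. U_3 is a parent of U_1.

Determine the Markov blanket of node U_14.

{U_2, U_3, U_6, U_7, U_8, U_9, U_10, U_11, U_13}

Recall MB(v) = parents ∪ children ∪ spouses, where spouses are the other parents of v's children.
U_14's parents: U_6, U_11.
Ch(U_14) = {U_3, U_7, U_9, U_10}.
Co-parents of U_14 (other parents of its children):
  U_9 also has parents U_6, U_13.
  U_3's other parents are U_2, U_6, U_8, U_13.
  U_7's other parents are U_2, U_9.
  parents(U_10) \ {U_14} = {U_8, U_11}.
Union: {U_6, U_11} ∪ {U_3, U_7, U_9, U_10} ∪ {U_2, U_6, U_8, U_9, U_11, U_13} = {U_2, U_3, U_6, U_7, U_8, U_9, U_10, U_11, U_13}.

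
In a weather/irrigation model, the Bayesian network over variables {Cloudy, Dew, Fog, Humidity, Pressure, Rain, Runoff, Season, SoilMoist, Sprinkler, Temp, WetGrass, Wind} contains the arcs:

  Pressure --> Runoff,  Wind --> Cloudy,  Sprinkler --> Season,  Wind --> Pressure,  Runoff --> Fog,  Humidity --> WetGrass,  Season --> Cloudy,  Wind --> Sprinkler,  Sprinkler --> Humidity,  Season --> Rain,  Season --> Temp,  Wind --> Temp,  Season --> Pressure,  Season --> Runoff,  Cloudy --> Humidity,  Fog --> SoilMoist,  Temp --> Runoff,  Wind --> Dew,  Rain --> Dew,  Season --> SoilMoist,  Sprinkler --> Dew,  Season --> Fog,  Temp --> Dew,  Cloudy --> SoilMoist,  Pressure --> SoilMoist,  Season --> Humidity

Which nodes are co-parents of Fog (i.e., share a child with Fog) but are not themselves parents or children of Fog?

Children of Fog: SoilMoist.
  parents(SoilMoist) \ {Fog} = {Cloudy, Pressure, Season}.
Excluding nodes already adjacent to Fog (Runoff, Season, SoilMoist), the co-parent-only contribution is {Cloudy, Pressure}.

{Cloudy, Pressure}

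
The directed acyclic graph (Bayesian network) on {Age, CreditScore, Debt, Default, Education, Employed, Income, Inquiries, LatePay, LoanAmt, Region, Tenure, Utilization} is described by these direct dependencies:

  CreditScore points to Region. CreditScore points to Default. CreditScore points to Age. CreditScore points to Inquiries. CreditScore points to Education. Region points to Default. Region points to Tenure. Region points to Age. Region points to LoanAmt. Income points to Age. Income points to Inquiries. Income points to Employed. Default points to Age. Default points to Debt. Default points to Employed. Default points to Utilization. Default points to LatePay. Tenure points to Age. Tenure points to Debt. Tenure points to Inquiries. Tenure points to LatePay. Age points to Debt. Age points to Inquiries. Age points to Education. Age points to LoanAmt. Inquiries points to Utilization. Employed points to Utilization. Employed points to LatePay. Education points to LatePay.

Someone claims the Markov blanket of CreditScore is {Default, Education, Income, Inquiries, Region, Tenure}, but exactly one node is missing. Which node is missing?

Age

CreditScore's parents: none.
Ch(CreditScore) = {Age, Default, Education, Inquiries, Region}.
Co-parents of CreditScore (other parents of its children):
  Region: —
  Default: Region
  Age: Default, Income, Region, Tenure
  Inquiries: Age, Income, Tenure
  Education: Age
MB(CreditScore) = {Age, Default, Education, Income, Inquiries, Region, Tenure}.
Comparing with the claimed set, Age is missing.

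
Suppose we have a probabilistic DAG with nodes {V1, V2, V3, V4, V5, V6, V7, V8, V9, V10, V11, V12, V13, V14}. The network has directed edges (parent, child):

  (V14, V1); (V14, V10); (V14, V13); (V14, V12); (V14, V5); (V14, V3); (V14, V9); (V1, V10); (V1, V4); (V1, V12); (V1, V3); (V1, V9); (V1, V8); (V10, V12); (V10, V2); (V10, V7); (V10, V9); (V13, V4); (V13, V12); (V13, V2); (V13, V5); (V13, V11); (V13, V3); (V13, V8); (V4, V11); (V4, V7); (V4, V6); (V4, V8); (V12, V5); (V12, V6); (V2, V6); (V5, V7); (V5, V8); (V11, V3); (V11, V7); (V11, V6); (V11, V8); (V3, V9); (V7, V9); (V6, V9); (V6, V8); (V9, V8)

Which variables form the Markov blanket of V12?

A node's Markov blanket = Pa ∪ Ch ∪ (parents of Ch other than the node itself).
V12 has children V5, V6.
Parents of V12: V1, V10, V13, V14.
Other parents of V12's children:
  parents(V5) \ {V12} = {V13, V14}.
  V6's other parents are V2, V4, V11.
MB(V12) = {V1, V2, V4, V5, V6, V10, V11, V13, V14}.

{V1, V2, V4, V5, V6, V10, V11, V13, V14}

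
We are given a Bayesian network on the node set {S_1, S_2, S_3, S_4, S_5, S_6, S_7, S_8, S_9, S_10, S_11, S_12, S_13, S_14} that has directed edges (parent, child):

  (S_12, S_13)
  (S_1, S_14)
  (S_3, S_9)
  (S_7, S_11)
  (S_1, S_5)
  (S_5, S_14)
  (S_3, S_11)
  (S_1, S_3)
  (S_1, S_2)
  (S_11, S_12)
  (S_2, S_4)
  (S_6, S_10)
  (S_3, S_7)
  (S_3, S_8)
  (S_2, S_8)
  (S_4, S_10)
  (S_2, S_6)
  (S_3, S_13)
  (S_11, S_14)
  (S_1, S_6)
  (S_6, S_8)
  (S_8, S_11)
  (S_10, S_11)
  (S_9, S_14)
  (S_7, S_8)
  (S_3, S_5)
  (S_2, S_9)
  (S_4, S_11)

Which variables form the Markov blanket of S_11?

The Markov blanket of a node is its parents, its children, and the other parents of its children.
S_11's parents: S_3, S_4, S_7, S_8, S_10.
Ch(S_11) = {S_12, S_14}.
Other parents of S_11's children:
  S_12: —
  S_14: S_1, S_5, S_9
Union: {S_3, S_4, S_7, S_8, S_10} ∪ {S_12, S_14} ∪ {S_1, S_5, S_9} = {S_1, S_3, S_4, S_5, S_7, S_8, S_9, S_10, S_12, S_14}.

{S_1, S_3, S_4, S_5, S_7, S_8, S_9, S_10, S_12, S_14}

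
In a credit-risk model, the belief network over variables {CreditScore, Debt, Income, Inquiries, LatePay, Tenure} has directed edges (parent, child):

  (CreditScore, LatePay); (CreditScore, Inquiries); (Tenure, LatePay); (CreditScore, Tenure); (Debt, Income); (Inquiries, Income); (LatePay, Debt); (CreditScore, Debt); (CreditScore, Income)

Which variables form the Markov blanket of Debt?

{CreditScore, Income, Inquiries, LatePay}

Recall MB(v) = parents ∪ children ∪ spouses, where spouses are the other parents of v's children.
Children of Debt: Income.
Parents of Debt: CreditScore, LatePay.
Co-parents of Debt (other parents of its children):
  parents(Income) \ {Debt} = {CreditScore, Inquiries}.
Taking the union gives {CreditScore, Income, Inquiries, LatePay}.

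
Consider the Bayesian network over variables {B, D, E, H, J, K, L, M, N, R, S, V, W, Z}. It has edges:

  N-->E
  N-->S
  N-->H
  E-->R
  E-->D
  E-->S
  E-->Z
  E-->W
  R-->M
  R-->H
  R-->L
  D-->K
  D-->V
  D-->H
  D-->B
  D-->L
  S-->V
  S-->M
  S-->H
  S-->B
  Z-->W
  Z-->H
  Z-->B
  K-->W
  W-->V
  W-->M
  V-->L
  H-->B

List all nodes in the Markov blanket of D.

By definition, MB(D) is built from D's parents, D's children, and the co-parents of D.
Ch(D) = {B, H, K, L, V}.
Pa(D) = {E}.
Other parents of D's children:
  K: no additional parents.
  parents(V) \ {D} = {S, W}.
  H's other parents are N, R, S, Z.
  B's other parents are H, S, Z.
  parents(L) \ {D} = {R, V}.
So the Markov blanket of D is {B, E, H, K, L, N, R, S, V, W, Z}.

{B, E, H, K, L, N, R, S, V, W, Z}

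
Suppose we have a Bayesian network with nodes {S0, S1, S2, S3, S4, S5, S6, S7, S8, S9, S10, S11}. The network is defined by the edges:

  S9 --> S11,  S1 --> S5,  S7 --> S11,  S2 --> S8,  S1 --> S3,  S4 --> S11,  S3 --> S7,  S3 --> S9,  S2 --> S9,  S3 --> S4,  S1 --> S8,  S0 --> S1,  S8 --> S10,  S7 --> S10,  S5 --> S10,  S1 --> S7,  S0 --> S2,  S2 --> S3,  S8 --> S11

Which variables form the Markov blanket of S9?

Children of S9: S11.
S9 has parents S2, S3.
Parents of each child, excluding S9:
  S11: S4, S7, S8
Union: {S2, S3} ∪ {S11} ∪ {S4, S7, S8} = {S2, S3, S4, S7, S8, S11}.

{S2, S3, S4, S7, S8, S11}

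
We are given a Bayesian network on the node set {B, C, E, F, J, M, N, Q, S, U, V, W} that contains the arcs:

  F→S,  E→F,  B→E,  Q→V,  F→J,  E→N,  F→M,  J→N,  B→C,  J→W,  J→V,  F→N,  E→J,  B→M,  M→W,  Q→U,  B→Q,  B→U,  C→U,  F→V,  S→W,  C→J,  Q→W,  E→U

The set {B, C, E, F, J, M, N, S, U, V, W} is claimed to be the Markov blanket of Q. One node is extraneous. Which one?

By definition, MB(Q) is built from Q's parents, Q's children, and the co-parents of Q.
Parents of Q: B.
Children of Q: U, V, W.
For each child, the remaining parents (spouses of Q):
  U: B, C, E
  V: F, J
  W: J, M, S
MB(Q) = {B, C, E, F, J, M, S, U, V, W}.
N is neither a parent, child, nor co-parent of Q, so it does not belong.

N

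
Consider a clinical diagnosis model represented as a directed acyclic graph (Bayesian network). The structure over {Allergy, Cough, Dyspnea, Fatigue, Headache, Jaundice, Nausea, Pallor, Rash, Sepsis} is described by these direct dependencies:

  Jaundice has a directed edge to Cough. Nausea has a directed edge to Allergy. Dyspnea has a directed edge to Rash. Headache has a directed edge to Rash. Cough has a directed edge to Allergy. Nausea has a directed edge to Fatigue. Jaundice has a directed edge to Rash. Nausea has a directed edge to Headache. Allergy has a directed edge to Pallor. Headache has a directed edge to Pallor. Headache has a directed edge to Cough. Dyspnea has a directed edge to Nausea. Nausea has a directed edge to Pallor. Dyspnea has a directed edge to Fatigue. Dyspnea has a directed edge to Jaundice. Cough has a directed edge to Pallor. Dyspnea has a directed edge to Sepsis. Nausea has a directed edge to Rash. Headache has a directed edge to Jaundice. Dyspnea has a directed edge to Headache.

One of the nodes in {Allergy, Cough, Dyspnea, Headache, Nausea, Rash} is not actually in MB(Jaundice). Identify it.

Allergy

The Markov blanket of a node is its parents, its children, and the other parents of its children.
Jaundice's parents: Dyspnea, Headache.
Children of Jaundice: Cough, Rash.
Other parents of Jaundice's children:
  parents(Cough) \ {Jaundice} = {Headache}.
  Rash's other parents are Dyspnea, Headache, Nausea.
MB(Jaundice) = {Cough, Dyspnea, Headache, Nausea, Rash}.
Allergy is neither a parent, child, nor co-parent of Jaundice, so it does not belong.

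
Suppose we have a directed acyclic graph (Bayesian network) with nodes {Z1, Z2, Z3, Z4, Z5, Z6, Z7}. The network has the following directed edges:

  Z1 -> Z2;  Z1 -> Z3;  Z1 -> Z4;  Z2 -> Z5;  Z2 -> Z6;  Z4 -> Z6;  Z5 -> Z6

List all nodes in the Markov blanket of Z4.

{Z1, Z2, Z5, Z6}

Z4's parents: Z1.
Z4's children: Z6.
Parents of each child, excluding Z4:
  parents(Z6) \ {Z4} = {Z2, Z5}.
MB(Z4) = {Z1, Z2, Z5, Z6}.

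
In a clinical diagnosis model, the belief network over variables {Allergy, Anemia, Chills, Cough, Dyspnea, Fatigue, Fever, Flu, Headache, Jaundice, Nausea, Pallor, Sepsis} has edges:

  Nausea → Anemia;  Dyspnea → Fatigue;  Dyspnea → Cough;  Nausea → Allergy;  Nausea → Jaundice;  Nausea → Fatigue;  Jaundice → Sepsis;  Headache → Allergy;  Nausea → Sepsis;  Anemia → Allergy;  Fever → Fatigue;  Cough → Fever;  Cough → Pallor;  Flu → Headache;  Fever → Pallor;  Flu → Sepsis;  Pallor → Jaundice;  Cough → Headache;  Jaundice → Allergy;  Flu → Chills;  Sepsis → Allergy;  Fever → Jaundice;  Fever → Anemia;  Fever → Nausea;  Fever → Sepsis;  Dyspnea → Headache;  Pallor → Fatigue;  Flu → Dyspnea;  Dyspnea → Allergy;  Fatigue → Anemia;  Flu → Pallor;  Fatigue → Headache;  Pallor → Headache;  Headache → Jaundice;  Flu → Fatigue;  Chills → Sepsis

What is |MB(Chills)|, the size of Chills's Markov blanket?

The Markov blanket of a node is its parents, its children, and the other parents of its children.
Chills's parents: Flu.
Ch(Chills) = {Sepsis}.
Co-parents of Chills (other parents of its children):
  Sepsis: Fever, Flu, Jaundice, Nausea
MB(Chills) = {Fever, Flu, Jaundice, Nausea, Sepsis}, which has 5 nodes.

5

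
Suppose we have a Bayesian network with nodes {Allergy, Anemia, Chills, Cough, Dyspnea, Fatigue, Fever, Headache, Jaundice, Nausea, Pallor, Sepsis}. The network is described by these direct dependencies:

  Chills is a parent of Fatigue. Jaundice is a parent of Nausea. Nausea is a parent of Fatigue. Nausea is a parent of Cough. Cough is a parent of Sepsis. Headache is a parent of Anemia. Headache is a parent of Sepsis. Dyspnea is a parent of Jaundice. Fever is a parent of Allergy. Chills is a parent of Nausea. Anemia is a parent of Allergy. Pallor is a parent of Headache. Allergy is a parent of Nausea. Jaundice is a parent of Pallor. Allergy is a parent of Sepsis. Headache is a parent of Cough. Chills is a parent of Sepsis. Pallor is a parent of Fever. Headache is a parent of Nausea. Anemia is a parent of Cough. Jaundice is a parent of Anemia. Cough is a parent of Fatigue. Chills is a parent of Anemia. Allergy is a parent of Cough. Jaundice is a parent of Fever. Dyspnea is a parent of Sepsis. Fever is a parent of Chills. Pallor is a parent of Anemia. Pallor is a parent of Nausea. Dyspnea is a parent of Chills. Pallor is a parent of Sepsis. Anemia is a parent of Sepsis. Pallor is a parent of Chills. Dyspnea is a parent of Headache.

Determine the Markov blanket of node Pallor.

The Markov blanket of a node is its parents, its children, and the other parents of its children.
Pallor's children: Anemia, Chills, Fever, Headache, Nausea, Sepsis.
Pallor has parent Jaundice.
Other parents of Pallor's children:
  Headache also has parent Dyspnea.
  parents(Fever) \ {Pallor} = {Jaundice}.
  Chills also has parents Dyspnea, Fever.
  parents(Anemia) \ {Pallor} = {Chills, Headache, Jaundice}.
  Nausea's other parents are Allergy, Chills, Headache, Jaundice.
  parents(Sepsis) \ {Pallor} = {Allergy, Anemia, Chills, Cough, Dyspnea, Headache}.
Taking the union gives {Allergy, Anemia, Chills, Cough, Dyspnea, Fever, Headache, Jaundice, Nausea, Sepsis}.

{Allergy, Anemia, Chills, Cough, Dyspnea, Fever, Headache, Jaundice, Nausea, Sepsis}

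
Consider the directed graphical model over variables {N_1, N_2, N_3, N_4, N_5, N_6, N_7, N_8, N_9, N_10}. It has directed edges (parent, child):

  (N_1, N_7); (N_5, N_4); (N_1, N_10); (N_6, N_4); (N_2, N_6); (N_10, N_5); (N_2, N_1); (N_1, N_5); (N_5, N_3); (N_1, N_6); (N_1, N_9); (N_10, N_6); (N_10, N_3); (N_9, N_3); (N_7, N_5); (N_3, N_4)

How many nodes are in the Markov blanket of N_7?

3

A node's Markov blanket = Pa ∪ Ch ∪ (parents of Ch other than the node itself).
N_7 has child N_5.
N_7 has parent N_1.
Parents of each child, excluding N_7:
  N_5: N_1, N_10
MB(N_7) = {N_1, N_5, N_10}, which has 3 nodes.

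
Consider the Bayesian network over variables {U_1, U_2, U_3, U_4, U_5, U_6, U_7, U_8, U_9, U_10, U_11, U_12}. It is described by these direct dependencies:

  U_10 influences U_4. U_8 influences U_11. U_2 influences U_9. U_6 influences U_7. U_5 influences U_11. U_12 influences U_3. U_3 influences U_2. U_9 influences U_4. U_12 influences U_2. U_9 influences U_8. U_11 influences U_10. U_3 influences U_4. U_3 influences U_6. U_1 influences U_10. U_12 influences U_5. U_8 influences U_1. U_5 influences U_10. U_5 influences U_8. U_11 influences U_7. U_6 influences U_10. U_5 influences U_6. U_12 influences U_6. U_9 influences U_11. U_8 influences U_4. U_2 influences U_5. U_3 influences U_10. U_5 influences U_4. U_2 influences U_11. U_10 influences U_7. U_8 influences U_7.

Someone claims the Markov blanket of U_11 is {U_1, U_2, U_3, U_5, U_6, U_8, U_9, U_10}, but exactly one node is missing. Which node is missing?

U_7

Parents of U_11: U_2, U_5, U_8, U_9.
Ch(U_11) = {U_7, U_10}.
Co-parents of U_11 (other parents of its children):
  U_10: U_1, U_3, U_5, U_6
  U_7: U_6, U_8, U_10
MB(U_11) = {U_1, U_2, U_3, U_5, U_6, U_7, U_8, U_9, U_10}.
Comparing with the claimed set, U_7 is missing.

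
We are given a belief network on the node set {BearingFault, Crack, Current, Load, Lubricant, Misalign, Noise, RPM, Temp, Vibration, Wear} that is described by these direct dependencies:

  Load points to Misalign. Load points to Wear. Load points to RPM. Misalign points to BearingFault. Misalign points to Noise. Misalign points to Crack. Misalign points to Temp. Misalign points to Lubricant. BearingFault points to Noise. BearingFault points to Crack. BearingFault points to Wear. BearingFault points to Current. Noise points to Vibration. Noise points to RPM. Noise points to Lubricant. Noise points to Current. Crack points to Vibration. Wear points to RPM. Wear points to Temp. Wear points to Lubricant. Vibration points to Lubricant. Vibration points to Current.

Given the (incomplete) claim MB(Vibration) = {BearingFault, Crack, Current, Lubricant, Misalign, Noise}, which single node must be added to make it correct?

Wear

Vibration has children Current, Lubricant.
Parents of Vibration: Crack, Noise.
Other parents of Vibration's children:
  Lubricant also has parents Misalign, Noise, Wear.
  Current's other parents are BearingFault, Noise.
MB(Vibration) = {BearingFault, Crack, Current, Lubricant, Misalign, Noise, Wear}.
Comparing with the claimed set, Wear is missing.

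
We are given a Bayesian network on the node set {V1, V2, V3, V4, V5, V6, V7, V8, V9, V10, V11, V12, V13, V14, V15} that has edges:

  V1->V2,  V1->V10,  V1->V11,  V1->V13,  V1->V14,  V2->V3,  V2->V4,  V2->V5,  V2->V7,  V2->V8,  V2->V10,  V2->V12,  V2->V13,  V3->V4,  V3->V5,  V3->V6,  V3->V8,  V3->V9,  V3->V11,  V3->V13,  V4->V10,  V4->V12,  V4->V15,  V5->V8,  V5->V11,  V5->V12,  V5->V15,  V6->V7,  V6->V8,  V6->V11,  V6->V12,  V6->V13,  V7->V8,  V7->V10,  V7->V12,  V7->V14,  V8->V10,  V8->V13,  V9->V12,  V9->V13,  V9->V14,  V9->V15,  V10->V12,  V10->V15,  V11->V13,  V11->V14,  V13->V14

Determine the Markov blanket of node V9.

Pa(V9) = {V3}.
V9's children: V12, V13, V14, V15.
For each child, the remaining parents (spouses of V9):
  V12: V2, V4, V5, V6, V7, V10
  V13: V1, V2, V3, V6, V8, V11
  V14: V1, V7, V11, V13
  V15: V4, V5, V10
Taking the union gives {V1, V2, V3, V4, V5, V6, V7, V8, V10, V11, V12, V13, V14, V15}.

{V1, V2, V3, V4, V5, V6, V7, V8, V10, V11, V12, V13, V14, V15}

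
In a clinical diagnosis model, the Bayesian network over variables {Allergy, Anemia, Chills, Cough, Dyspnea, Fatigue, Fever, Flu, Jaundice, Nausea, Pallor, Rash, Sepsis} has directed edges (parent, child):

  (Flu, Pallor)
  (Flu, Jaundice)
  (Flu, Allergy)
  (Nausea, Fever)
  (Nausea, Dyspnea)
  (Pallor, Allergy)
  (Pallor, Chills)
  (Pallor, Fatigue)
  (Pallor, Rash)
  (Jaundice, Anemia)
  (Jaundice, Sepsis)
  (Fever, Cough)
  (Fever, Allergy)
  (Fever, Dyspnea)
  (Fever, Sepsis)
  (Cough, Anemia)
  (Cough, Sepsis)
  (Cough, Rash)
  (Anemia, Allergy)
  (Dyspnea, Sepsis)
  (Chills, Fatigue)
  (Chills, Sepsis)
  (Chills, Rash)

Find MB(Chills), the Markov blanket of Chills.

A node's Markov blanket = Pa ∪ Ch ∪ (parents of Ch other than the node itself).
Chills's parents: Pallor.
Children of Chills: Fatigue, Rash, Sepsis.
Co-parents of Chills (other parents of its children):
  Fatigue's other parent is Pallor.
  Sepsis's other parents are Cough, Dyspnea, Fever, Jaundice.
  parents(Rash) \ {Chills} = {Cough, Pallor}.
Union: {Pallor} ∪ {Fatigue, Rash, Sepsis} ∪ {Cough, Dyspnea, Fever, Jaundice, Pallor} = {Cough, Dyspnea, Fatigue, Fever, Jaundice, Pallor, Rash, Sepsis}.

{Cough, Dyspnea, Fatigue, Fever, Jaundice, Pallor, Rash, Sepsis}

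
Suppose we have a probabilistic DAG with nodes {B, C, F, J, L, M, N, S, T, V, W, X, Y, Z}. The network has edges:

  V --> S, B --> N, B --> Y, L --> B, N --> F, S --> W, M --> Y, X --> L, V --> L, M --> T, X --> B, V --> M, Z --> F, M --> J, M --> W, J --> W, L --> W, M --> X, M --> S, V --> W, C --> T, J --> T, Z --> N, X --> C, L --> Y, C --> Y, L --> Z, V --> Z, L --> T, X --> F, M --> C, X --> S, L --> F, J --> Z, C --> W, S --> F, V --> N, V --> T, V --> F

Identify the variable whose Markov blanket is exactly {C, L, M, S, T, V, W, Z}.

The target node must have every member of {C, L, M, S, T, V, W, Z} as a parent, child, or co-parent, and no others.
Parents of J: M; children: T, W, Z; co-parents: C, L, M, S, V.
These exactly cover the given set, so the node is J.

J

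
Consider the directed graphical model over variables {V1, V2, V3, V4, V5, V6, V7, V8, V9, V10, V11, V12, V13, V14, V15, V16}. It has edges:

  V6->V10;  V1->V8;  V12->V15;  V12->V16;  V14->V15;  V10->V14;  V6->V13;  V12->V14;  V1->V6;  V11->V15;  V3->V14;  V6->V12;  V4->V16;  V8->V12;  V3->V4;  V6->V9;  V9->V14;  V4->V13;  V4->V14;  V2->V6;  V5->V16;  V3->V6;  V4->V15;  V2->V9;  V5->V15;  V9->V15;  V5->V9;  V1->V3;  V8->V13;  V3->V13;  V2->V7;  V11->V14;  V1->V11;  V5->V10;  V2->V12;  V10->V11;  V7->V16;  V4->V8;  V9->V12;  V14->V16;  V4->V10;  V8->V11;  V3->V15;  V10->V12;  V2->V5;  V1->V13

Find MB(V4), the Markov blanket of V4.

{V1, V3, V5, V6, V7, V8, V9, V10, V11, V12, V13, V14, V15, V16}

Recall MB(v) = parents ∪ children ∪ spouses, where spouses are the other parents of v's children.
Parents of V4: V3.
V4's children: V8, V10, V13, V14, V15, V16.
Parents of each child, excluding V4:
  V8's other parent is V1.
  parents(V10) \ {V4} = {V5, V6}.
  parents(V13) \ {V4} = {V1, V3, V6, V8}.
  parents(V14) \ {V4} = {V3, V9, V10, V11, V12}.
  V15 also has parents V3, V5, V9, V11, V12, V14.
  V16 also has parents V5, V7, V12, V14.
Union: {V3} ∪ {V8, V10, V13, V14, V15, V16} ∪ {V1, V3, V5, V6, V7, V8, V9, V10, V11, V12, V14} = {V1, V3, V5, V6, V7, V8, V9, V10, V11, V12, V13, V14, V15, V16}.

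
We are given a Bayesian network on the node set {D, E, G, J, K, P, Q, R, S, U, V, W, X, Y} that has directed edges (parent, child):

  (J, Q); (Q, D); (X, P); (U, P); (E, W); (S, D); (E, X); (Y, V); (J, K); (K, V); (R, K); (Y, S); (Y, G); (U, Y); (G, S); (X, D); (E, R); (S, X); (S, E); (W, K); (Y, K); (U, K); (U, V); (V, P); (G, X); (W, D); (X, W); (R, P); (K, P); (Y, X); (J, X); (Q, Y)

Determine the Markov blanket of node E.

{G, J, R, S, W, X, Y}

The Markov blanket of a node is its parents, its children, and the other parents of its children.
E's parents: S.
Children of E: R, W, X.
Parents of each child, excluding E:
  X: G, J, S, Y
  R: —
  W: X
Union: {S} ∪ {R, W, X} ∪ {G, J, S, X, Y} = {G, J, R, S, W, X, Y}.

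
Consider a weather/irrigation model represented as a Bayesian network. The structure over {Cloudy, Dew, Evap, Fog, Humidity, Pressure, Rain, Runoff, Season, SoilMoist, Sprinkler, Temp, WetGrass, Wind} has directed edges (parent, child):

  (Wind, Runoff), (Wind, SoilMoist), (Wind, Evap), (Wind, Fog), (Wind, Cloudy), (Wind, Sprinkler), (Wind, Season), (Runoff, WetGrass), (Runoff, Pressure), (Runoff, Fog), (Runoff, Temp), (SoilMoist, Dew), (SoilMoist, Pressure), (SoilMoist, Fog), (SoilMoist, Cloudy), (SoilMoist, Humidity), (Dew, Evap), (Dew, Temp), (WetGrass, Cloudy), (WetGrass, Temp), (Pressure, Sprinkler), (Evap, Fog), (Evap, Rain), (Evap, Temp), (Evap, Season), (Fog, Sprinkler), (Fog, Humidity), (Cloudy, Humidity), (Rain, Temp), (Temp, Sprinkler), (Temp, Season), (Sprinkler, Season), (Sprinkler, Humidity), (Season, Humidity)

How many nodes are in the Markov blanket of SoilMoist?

11

A node's Markov blanket = Pa ∪ Ch ∪ (parents of Ch other than the node itself).
Parents of SoilMoist: Wind.
Ch(SoilMoist) = {Cloudy, Dew, Fog, Humidity, Pressure}.
For each child, the remaining parents (spouses of SoilMoist):
  Dew: —
  Pressure: Runoff
  Fog: Evap, Runoff, Wind
  Cloudy: WetGrass, Wind
  Humidity: Cloudy, Fog, Season, Sprinkler
MB(SoilMoist) = {Cloudy, Dew, Evap, Fog, Humidity, Pressure, Runoff, Season, Sprinkler, WetGrass, Wind}, which has 11 nodes.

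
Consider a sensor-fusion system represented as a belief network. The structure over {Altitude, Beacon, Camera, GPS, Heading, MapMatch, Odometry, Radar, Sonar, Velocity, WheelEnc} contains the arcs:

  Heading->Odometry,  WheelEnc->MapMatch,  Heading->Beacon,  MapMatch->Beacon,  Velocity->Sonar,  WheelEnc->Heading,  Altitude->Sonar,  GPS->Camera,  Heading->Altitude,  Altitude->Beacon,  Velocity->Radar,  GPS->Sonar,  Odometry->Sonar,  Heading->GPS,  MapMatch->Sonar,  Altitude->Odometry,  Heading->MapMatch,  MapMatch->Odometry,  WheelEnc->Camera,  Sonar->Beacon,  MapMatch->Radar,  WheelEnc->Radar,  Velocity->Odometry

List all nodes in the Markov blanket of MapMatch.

{Altitude, Beacon, GPS, Heading, Odometry, Radar, Sonar, Velocity, WheelEnc}

Recall MB(v) = parents ∪ children ∪ spouses, where spouses are the other parents of v's children.
Ch(MapMatch) = {Beacon, Odometry, Radar, Sonar}.
MapMatch has parents Heading, WheelEnc.
Other parents of MapMatch's children:
  parents(Odometry) \ {MapMatch} = {Altitude, Heading, Velocity}.
  Radar's other parents are Velocity, WheelEnc.
  Sonar's other parents are Altitude, GPS, Odometry, Velocity.
  parents(Beacon) \ {MapMatch} = {Altitude, Heading, Sonar}.
Union: {Heading, WheelEnc} ∪ {Beacon, Odometry, Radar, Sonar} ∪ {Altitude, GPS, Heading, Odometry, Sonar, Velocity, WheelEnc} = {Altitude, Beacon, GPS, Heading, Odometry, Radar, Sonar, Velocity, WheelEnc}.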